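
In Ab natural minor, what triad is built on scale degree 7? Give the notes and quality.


Step by step:
Ab natural minor scale: Ab Bb Cb Db Eb Fb Gb
Diatonic triad on degree 7 stacks scale notes 7, 2, 4: Gb Bb Db
Gb→Bb = 4 semitones; Gb→Db = 7 semitones → major triad
= Gb Bb Db (major)


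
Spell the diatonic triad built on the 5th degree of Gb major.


Gb major scale: Gb Ab Bb Cb Db Eb F
Diatonic triad on degree 5 stacks scale notes 5, 7, 2: Db F Ab
Db→F = 4 semitones; Db→Ab = 7 semitones → major triad
= Db F Ab (major)


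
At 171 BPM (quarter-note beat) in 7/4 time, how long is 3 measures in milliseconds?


Working:
Quarter-note beat duration = 60000 / 171 ms
Beats per measure (7/4) = 7
One measure = 7 × 60000 / 171 = 420000 / 171 ms
3 measures = 3 × 420000 / 171 = 1260000 / 171
= 7368.4 ms


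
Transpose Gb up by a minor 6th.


Solution.
minor 6th: 6 letter names, 8 semitones
Letter: G + 5 → E
Pitch: Gb + 8 semitones, spelled as an E → Ebb
= Ebb


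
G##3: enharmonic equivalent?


Solution.
Enharmonic notes sound the same pitch but are spelled with different letter names
G## and A name the same pitch class
= A3


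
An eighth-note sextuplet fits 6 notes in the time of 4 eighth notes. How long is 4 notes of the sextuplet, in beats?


Reasoning:
Sextuplet: 6 notes occupy the space of 4 eighth notes
Space = 4 × 1/2 = 2 beats
Each sextuplet note = 2 / 6 = 1/3 beats
4 notes = 4 × 1/3 = 4/3
= 4/3 beats


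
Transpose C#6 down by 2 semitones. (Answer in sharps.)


Reasoning:
C#6: chromatic position 1 in octave 6 → absolute = 6×12 + 1 = 73
Transpose down 2: 73 - 2 = 71
71 = 5×12 + 11 → B in octave 5
Result = B5


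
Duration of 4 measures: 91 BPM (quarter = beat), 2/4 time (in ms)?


Quarter-note beat duration = 60000 / 91 ms
Beats per measure (2/4) = 2
One measure = 2 × 60000 / 91 = 120000 / 91 ms
4 measures = 4 × 120000 / 91 = 480000 / 91
= 5274.7 ms


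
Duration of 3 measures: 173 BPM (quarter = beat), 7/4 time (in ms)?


Working:
Quarter-note beat duration = 60000 / 173 ms
Beats per measure (7/4) = 7
One measure = 7 × 60000 / 173 = 420000 / 173 ms
3 measures = 3 × 420000 / 173 = 1260000 / 173
= 7283.2 ms


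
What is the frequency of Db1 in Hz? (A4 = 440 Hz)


Working:
f = 440 × 2^(n/12) where n = semitones from A4
Db1: -44 semitones from A4
f = 440 × 2^(-44/12)
f = 34.65 Hz


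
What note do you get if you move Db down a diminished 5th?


diminished 5th: 5 letter names, 6 semitones
Letter: D - 4 → G
Pitch: Db - 6 semitones, spelled as a G → G
= G


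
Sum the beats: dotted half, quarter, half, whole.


Let's work it out.
Beat values:
  dotted half = 3 beats
  quarter = 1 beat
  half = 2 beats
  whole = 4 beats
Sum = 3 + 1 + 2 + 4
= 10 beats


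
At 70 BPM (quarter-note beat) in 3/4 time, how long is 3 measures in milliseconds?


Working:
Quarter-note beat duration = 60000 / 70 ms
Beats per measure (3/4) = 3
One measure = 3 × 60000 / 70 = 180000 / 70 ms
3 measures = 3 × 180000 / 70 = 540000 / 70
= 7714.3 ms


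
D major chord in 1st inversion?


Solution.
Root position: D F# A
1st inversion: move root up an octave
Bass note: F#
Notes (bottom to top) = F# A D


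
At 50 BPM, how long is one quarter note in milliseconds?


Let's work it out.
One quarter-note beat = 60000 / BPM = 60000 / 50 ms
Duration = 60000 / 50
= 1200.0 ms


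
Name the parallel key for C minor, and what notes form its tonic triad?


Working:
Parallel keys share the same tonic but differ in mode
C minor → parallel is C major
Tonic triad of C major = C E G
= C major; triad = C E G


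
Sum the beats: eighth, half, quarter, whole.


Beat values:
  eighth = 0.5 beats
  half = 2 beats
  quarter = 1 beat
  whole = 4 beats
Sum = 0.5 + 2 + 1 + 4
= 7.5 beats


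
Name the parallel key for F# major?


Let's work it out.
Parallel keys share the same tonic but differ in mode
F# major → parallel is F# minor
= F# minor


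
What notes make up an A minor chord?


Working:
Minor triad = root + minor 3rd (3 semitones) + perfect 5th (7 semitones)
A triad on A stacks thirds, so the chord tones use letter names A-C-E
Root: A
Minor 3rd above A: C
Perfect 5th above A: E
Chord = A C E


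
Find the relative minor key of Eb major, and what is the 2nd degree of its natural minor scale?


The relative minor shares the major's key signature and starts on its 6th degree
6th degree = a major 6th above the tonic; a major 6th above Eb is C
→ relative minor of Eb major is C minor
C natural minor scale: C D Eb F G Ab Bb
= C minor; 2nd degree = D


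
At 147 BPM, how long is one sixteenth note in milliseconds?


Working:
One quarter-note beat = 60000 / BPM = 60000 / 147 ms
Sixteenth note = 1/4 × quarter note
Duration = 1/4 × 60000 / 147 = 15000 / 147
= 102.0 ms


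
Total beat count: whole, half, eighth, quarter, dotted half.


Solution.
Beat values:
  whole = 4 beats
  half = 2 beats
  eighth = 0.5 beats
  quarter = 1 beat
  dotted half = 3 beats
Sum = 4 + 2 + 0.5 + 1 + 3
= 10.5 beats


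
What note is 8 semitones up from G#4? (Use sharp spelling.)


G#4: chromatic position 8 in octave 4 → absolute = 4×12 + 8 = 56
Transpose up 8: 56 + 8 = 64
64 = 5×12 + 4 → E in octave 5
Result = E5


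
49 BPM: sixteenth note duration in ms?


One quarter-note beat = 60000 / BPM = 60000 / 49 ms
Sixteenth note = 1/4 × quarter note
Duration = 1/4 × 60000 / 49 = 15000 / 49
= 306.1 ms


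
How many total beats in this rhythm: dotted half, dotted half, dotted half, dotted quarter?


Solution.
Beat values:
  dotted half = 3 beats
  dotted half = 3 beats
  dotted half = 3 beats
  dotted quarter = 1.5 beats
Sum = 3 + 3 + 3 + 1.5
= 10.5 beats


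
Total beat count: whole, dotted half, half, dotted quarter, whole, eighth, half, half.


Beat values:
  whole = 4 beats
  dotted half = 3 beats
  half = 2 beats
  dotted quarter = 1.5 beats
  whole = 4 beats
  eighth = 0.5 beats
  half = 2 beats
  half = 2 beats
Sum = 4 + 3 + 2 + 1.5 + 4 + 0.5 + 2 + 2
= 19 beats


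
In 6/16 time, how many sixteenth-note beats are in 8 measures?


Working:
Time signature 6/16: the bottom number 16 means the sixteenth note gets one count
The top number 6 means 6 sixteenth-note beats per measure
Total = 6 × 8 measures
= 48 sixteenth-note beats


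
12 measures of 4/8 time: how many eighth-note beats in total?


Reasoning:
Time signature 4/8: the bottom number 8 means the eighth note gets one count
The top number 4 means 4 eighth-note beats per measure
Total = 4 × 12 measures
= 48 eighth-note beats


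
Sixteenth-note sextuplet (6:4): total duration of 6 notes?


Sextuplet: 6 notes occupy the space of 4 sixteenth notes
Space = 4 × 1/4 = 1 beat
Each sextuplet note = 1 / 6 = 1/6 beats
6 notes = 6 × 1/6 = 1
= 1 beat


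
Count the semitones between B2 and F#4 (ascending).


Reasoning:
Absolute semitone position = octave×12 + chromatic position
B2: 2×12 + 11 = 35
F#4: 4×12 + 6 = 54
Difference = 54 - 35 = 19
= 19 semitones


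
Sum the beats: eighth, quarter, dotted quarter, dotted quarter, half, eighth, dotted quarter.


Beat values:
  eighth = 0.5 beats
  quarter = 1 beat
  dotted quarter = 1.5 beats
  dotted quarter = 1.5 beats
  half = 2 beats
  eighth = 0.5 beats
  dotted quarter = 1.5 beats
Sum = 0.5 + 1 + 1.5 + 1.5 + 2 + 0.5 + 1.5
= 8.5 beats


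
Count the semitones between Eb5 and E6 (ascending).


Absolute semitone position = octave×12 + chromatic position
Eb5: 5×12 + 3 = 63
E6: 6×12 + 4 = 76
Difference = 76 - 63 = 13
= 13 semitones


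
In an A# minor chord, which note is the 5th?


Minor triad = root + minor 3rd (3 semitones) + perfect 5th (7 semitones)
A triad on A# stacks thirds, so the chord tones use letter names A-C-E
Root: A#
Minor 3rd above A#: C#
Perfect 5th above A#: E#
The 5th = E#


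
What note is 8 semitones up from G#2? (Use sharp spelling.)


Let's work it out.
G#2: chromatic position 8 in octave 2 → absolute = 2×12 + 8 = 32
Transpose up 8: 32 + 8 = 40
40 = 3×12 + 4 → E in octave 3
Result = E3


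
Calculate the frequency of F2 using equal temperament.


f = 440 × 2^(n/12) where n = semitones from A4
F2: -28 semitones from A4
f = 440 × 2^(-28/12)
f = 87.31 Hz


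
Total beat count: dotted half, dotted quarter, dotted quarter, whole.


Working:
Beat values:
  dotted half = 3 beats
  dotted quarter = 1.5 beats
  dotted quarter = 1.5 beats
  whole = 4 beats
Sum = 3 + 1.5 + 1.5 + 4
= 10 beats


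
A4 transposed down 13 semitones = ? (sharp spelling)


Step by step:
A4: chromatic position 9 in octave 4 → absolute = 4×12 + 9 = 57
Transpose down 13: 57 - 13 = 44
44 = 3×12 + 8 → G# in octave 3
Result = G#3


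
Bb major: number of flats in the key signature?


Solution.
Flat major keys: C(0), F(1), Bb(2), Eb(3), Ab(4), Db(5), Gb(6), Cb(7)
Bb major has 2 flats
Order of flats: Bb Eb Ab Db Gb Cb Fb → first 2: Bb, Eb
= 2 flats


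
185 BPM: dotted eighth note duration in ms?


Working:
One quarter-note beat = 60000 / BPM = 60000 / 185 ms
Dotted eighth note = 3/4 × quarter note
Duration = 3/4 × 60000 / 185 = 45000 / 185
= 243.2 ms


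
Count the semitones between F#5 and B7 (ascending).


Reasoning:
Absolute semitone position = octave×12 + chromatic position
F#5: 5×12 + 6 = 66
B7: 7×12 + 11 = 95
Difference = 95 - 66 = 29
= 29 semitones


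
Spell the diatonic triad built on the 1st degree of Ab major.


Solution.
Ab major scale: Ab Bb C Db Eb F G
Diatonic triad on degree 1 stacks scale notes 1, 3, 5: Ab C Eb
Ab→C = 4 semitones; Ab→Eb = 7 semitones → major triad
= Ab C Eb (major)


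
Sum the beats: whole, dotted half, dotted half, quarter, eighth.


Beat values:
  whole = 4 beats
  dotted half = 3 beats
  dotted half = 3 beats
  quarter = 1 beat
  eighth = 0.5 beats
Sum = 4 + 3 + 3 + 1 + 0.5
= 11.5 beats


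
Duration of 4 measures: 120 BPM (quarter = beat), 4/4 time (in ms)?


Step by step:
Quarter-note beat duration = 60000 / 120 ms
Beats per measure (4/4) = 4
One measure = 4 × 60000 / 120 = 240000 / 120 ms
4 measures = 4 × 240000 / 120 = 960000 / 120
= 8000.0 ms


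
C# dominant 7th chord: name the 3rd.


Reasoning:
Dominant 7th chord = root + major 3rd + perfect 5th + minor 7th
Seventh chords stack in thirds, so the letter names are C-E-G-B
Root: C#
Major 3rd above C#: E#
Perfect 5th above C#: G#
Minor 7th above C#: B
The 3rd = E#


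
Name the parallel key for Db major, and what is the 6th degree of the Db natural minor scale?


Let's work it out.
Parallel keys share the same tonic but differ in mode
Db major → parallel is Db minor
Db natural minor scale: Db Eb Fb Gb Ab Bbb Cb
= Db minor; 6th degree = Bbb


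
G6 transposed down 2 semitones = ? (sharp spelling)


G6: chromatic position 7 in octave 6 → absolute = 6×12 + 7 = 79
Transpose down 2: 79 - 2 = 77
77 = 6×12 + 5 → F in octave 6
Result = F6


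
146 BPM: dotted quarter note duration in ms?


One quarter-note beat = 60000 / BPM = 60000 / 146 ms
Dotted quarter note = 3/2 × quarter note
Duration = 3/2 × 60000 / 146 = 90000 / 146
= 616.4 ms


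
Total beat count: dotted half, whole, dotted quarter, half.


Solution.
Beat values:
  dotted half = 3 beats
  whole = 4 beats
  dotted quarter = 1.5 beats
  half = 2 beats
Sum = 3 + 4 + 1.5 + 2
= 10.5 beats


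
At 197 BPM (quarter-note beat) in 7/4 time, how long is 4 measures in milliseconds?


Quarter-note beat duration = 60000 / 197 ms
Beats per measure (7/4) = 7
One measure = 7 × 60000 / 197 = 420000 / 197 ms
4 measures = 4 × 420000 / 197 = 1680000 / 197
= 8527.9 ms


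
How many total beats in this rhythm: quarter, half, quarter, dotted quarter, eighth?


Beat values:
  quarter = 1 beat
  half = 2 beats
  quarter = 1 beat
  dotted quarter = 1.5 beats
  eighth = 0.5 beats
Sum = 1 + 2 + 1 + 1.5 + 0.5
= 6 beats


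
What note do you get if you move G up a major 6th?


Working:
major 6th: 6 letter names, 9 semitones
Letter: G + 5 → E
Pitch: G + 9 semitones, spelled as an E → E
= E


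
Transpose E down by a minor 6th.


Let's work it out.
minor 6th: 6 letter names, 8 semitones
Letter: E - 5 → G
Pitch: E - 8 semitones, spelled as a G → G#
= G#


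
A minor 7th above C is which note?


Reasoning:
A 7th spans 7 letter names, so from C we land on B
A minor 7th = 10 semitones above C
Spell B at that pitch: Bb
= Bb


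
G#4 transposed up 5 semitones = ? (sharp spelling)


Working:
G#4: chromatic position 8 in octave 4 → absolute = 4×12 + 8 = 56
Transpose up 5: 56 + 5 = 61
61 = 5×12 + 1 → C# in octave 5
Result = C#5


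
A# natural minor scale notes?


Natural minor scale pattern: W-H-W-W-H-W-W (2-1-2-2-1-2-2 semitones)
Starting from A#:
  A# + 2 semitones → B#
  B# + 1 semitone → C#
  C# + 2 semitones → D#
  D# + 2 semitones → E#
  E# + 1 semitone → F#
  F# + 2 semitones → G#
  G# + 2 semitones → A#
Scale = A# B# C# D# E# F# G#


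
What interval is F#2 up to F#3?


Working:
Letter names: F → F spans 8 letter names → an octave
Semitones: F#2 → F#3 = 12 half-steps
An octave of 12 semitones is a perfect octave
= perfect octave


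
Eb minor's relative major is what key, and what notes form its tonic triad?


Solution.
The relative major shares the key signature and is a minor 3rd above the minor tonic
A minor 3rd above Eb is Gb
→ relative major of Eb minor is Gb major
Tonic triad of Gb major = root + major 3rd + perfect 5th = Gb Bb Db
= Gb major; triad = Gb Bb Db


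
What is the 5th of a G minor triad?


Working:
Minor triad = root + minor 3rd (3 semitones) + perfect 5th (7 semitones)
A triad on G stacks thirds, so the chord tones use letter names G-B-D
Root: G
Minor 3rd above G: Bb
Perfect 5th above G: D
The 5th = D


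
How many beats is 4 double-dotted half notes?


Working:
Base half note = 2 beats
Dot 1 adds half the previous value: +1
Dot 2 adds half the previous value: +1/2
One double-dotted half = 2 + 1 + 1/2 = 7/2
4 of them = 4 × 7/2 = 14
= 14 beats


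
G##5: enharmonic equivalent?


Enharmonic notes sound the same pitch but are spelled with different letter names
G## and A name the same pitch class
= A5


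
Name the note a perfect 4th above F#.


A 4th spans 4 letter names, so from F we land on B
A perfect 4th = 5 semitones above F#
Spell B at that pitch: B
= B


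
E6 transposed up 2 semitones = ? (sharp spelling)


Working:
E6: chromatic position 4 in octave 6 → absolute = 6×12 + 4 = 76
Transpose up 2: 76 + 2 = 78
78 = 6×12 + 6 → F# in octave 6
Result = F#6


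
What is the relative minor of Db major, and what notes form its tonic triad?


Working:
The relative minor shares the major's key signature and starts on its 6th degree
6th degree = a major 6th above the tonic; a major 6th above Db is Bb
→ relative minor of Db major is Bb minor
Tonic triad of Bb minor = root + minor 3rd + perfect 5th = Bb Db F
= Bb minor; triad = Bb Db F


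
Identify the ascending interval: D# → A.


Reasoning:
Letter names: D → A spans 5 letter names → a 5th
Semitones: D# → A = 6 half-steps
A 5th of 6 semitones is a diminished 5th
= diminished 5th


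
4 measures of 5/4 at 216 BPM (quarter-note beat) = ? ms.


Step by step:
Quarter-note beat duration = 60000 / 216 ms
Beats per measure (5/4) = 5
One measure = 5 × 60000 / 216 = 300000 / 216 ms
4 measures = 4 × 300000 / 216 = 1200000 / 216
= 5555.6 ms


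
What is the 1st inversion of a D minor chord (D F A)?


Root position: D F A
1st inversion: move root up an octave
Bass note: F
Notes (bottom to top) = F A D


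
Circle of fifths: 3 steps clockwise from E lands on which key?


Working:
Each clockwise step on the circle of fifths moves up a perfect 5th
From E: E → B → F#/Gb → Db
= Db


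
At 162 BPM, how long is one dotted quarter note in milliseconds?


One quarter-note beat = 60000 / BPM = 60000 / 162 ms
Dotted quarter note = 3/2 × quarter note
Duration = 3/2 × 60000 / 162 = 90000 / 162
= 555.6 ms


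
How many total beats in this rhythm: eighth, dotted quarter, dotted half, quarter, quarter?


Step by step:
Beat values:
  eighth = 0.5 beats
  dotted quarter = 1.5 beats
  dotted half = 3 beats
  quarter = 1 beat
  quarter = 1 beat
Sum = 0.5 + 1.5 + 3 + 1 + 1
= 7 beats


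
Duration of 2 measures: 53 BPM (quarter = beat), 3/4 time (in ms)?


Working:
Quarter-note beat duration = 60000 / 53 ms
Beats per measure (3/4) = 3
One measure = 3 × 60000 / 53 = 180000 / 53 ms
2 measures = 2 × 180000 / 53 = 360000 / 53
= 6792.5 ms


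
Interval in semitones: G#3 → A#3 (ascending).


Working:
Absolute semitone position = octave×12 + chromatic position
G#3: 3×12 + 8 = 44
A#3: 3×12 + 10 = 46
Difference = 46 - 44 = 2
= 2 semitones


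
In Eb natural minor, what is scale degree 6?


Working:
Natural minor scale pattern: W-H-W-W-H-W-W (2-1-2-2-1-2-2 semitones)
Starting from Eb:
  Eb + 2 semitones → F
  F + 1 semitone → Gb
  Gb + 2 semitones → Ab
  Ab + 2 semitones → Bb
  Bb + 1 semitone → Cb
  Cb + 2 semitones → Db
  Db + 2 semitones → Eb
Scale: Eb F Gb Ab Bb Cb Db
Degree 6 = Cb


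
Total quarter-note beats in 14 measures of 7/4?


Working:
Time signature 7/4: the bottom number 4 means the quarter note gets one count
The top number 7 means 7 quarter-note beats per measure
Total = 7 × 14 measures
= 98 quarter-note beats


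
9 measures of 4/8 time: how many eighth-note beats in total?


Step by step:
Time signature 4/8: the bottom number 8 means the eighth note gets one count
The top number 4 means 4 eighth-note beats per measure
Total = 4 × 9 measures
= 36 eighth-note beats


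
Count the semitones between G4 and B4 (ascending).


Reasoning:
Absolute semitone position = octave×12 + chromatic position
G4: 4×12 + 7 = 55
B4: 4×12 + 11 = 59
Difference = 59 - 55 = 4
= 4 semitones


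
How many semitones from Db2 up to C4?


Let's work it out.
Absolute semitone position = octave×12 + chromatic position
Db2: 2×12 + 1 = 25
C4: 4×12 + 0 = 48
Difference = 48 - 25 = 23
= 23 semitones


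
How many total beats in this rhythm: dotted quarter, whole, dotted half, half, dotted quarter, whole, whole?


Beat values:
  dotted quarter = 1.5 beats
  whole = 4 beats
  dotted half = 3 beats
  half = 2 beats
  dotted quarter = 1.5 beats
  whole = 4 beats
  whole = 4 beats
Sum = 1.5 + 4 + 3 + 2 + 1.5 + 4 + 4
= 20 beats


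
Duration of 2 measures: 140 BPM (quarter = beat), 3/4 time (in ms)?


Working:
Quarter-note beat duration = 60000 / 140 ms
Beats per measure (3/4) = 3
One measure = 3 × 60000 / 140 = 180000 / 140 ms
2 measures = 2 × 180000 / 140 = 360000 / 140
= 2571.4 ms


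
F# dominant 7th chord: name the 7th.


Working:
Dominant 7th chord = root + major 3rd + perfect 5th + minor 7th
Seventh chords stack in thirds, so the letter names are F-A-C-E
Root: F#
Major 3rd above F#: A#
Perfect 5th above F#: C#
Minor 7th above F#: E
The 7th = E


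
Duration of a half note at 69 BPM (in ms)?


Let's work it out.
One quarter-note beat = 60000 / BPM = 60000 / 69 ms
Half note = 2 × quarter note
Duration = 2 × 60000 / 69 = 120000 / 69
= 1739.1 ms


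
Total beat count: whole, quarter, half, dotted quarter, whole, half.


Reasoning:
Beat values:
  whole = 4 beats
  quarter = 1 beat
  half = 2 beats
  dotted quarter = 1.5 beats
  whole = 4 beats
  half = 2 beats
Sum = 4 + 1 + 2 + 1.5 + 4 + 2
= 14.5 beats


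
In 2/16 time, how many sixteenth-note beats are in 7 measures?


Working:
Time signature 2/16: the bottom number 16 means the sixteenth note gets one count
The top number 2 means 2 sixteenth-note beats per measure
Total = 2 × 7 measures
= 14 sixteenth-note beats


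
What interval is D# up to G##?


Step by step:
Letter names: D → G spans 4 letter names → a 4th
Semitones: D# → G## = 6 half-steps
A 4th of 6 semitones is an augmented 4th
= augmented 4th


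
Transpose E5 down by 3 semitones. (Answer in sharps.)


Solution.
E5: chromatic position 4 in octave 5 → absolute = 5×12 + 4 = 64
Transpose down 3: 64 - 3 = 61
61 = 5×12 + 1 → C# in octave 5
Result = C#5


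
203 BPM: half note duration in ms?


One quarter-note beat = 60000 / BPM = 60000 / 203 ms
Half note = 2 × quarter note
Duration = 2 × 60000 / 203 = 120000 / 203
= 591.1 ms


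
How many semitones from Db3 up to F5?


Let's work it out.
Absolute semitone position = octave×12 + chromatic position
Db3: 3×12 + 1 = 37
F5: 5×12 + 5 = 65
Difference = 65 - 37 = 28
= 28 semitones


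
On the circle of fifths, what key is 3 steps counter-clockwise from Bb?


Reasoning:
Each counter-clockwise step moves down a perfect 5th (= up a perfect 4th)
From Bb: Bb → Eb → Ab → Db
= Db


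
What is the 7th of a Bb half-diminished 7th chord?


Reasoning:
Half-diminished 7th chord = root + minor 3rd + diminished 5th + minor 7th
Seventh chords stack in thirds, so the letter names are B-D-F-A
Root: Bb
Minor 3rd above Bb: Db
Diminished 5th above Bb: Fb
Minor 7th above Bb: Ab
The 7th = Ab


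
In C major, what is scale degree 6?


Solution.
Major scale pattern: W-W-H-W-W-W-H (2-2-1-2-2-2-1 semitones)
Starting from C:
  C + 2 semitones → D
  D + 2 semitones → E
  E + 1 semitone → F
  F + 2 semitones → G
  G + 2 semitones → A
  A + 2 semitones → B
  B + 1 semitone → C
Scale: C D E F G A B
Degree 6 = A


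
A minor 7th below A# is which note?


A 7th spans 7 letter names, so from A we land on B
A minor 7th = 10 semitones below A#
Spell B at that pitch: B#
= B#


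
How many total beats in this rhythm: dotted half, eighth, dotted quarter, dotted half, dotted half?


Solution.
Beat values:
  dotted half = 3 beats
  eighth = 0.5 beats
  dotted quarter = 1.5 beats
  dotted half = 3 beats
  dotted half = 3 beats
Sum = 3 + 0.5 + 1.5 + 3 + 3
= 11 beats


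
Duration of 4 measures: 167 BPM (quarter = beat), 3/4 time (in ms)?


Quarter-note beat duration = 60000 / 167 ms
Beats per measure (3/4) = 3
One measure = 3 × 60000 / 167 = 180000 / 167 ms
4 measures = 4 × 180000 / 167 = 720000 / 167
= 4311.4 ms


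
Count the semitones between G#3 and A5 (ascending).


Solution.
Absolute semitone position = octave×12 + chromatic position
G#3: 3×12 + 8 = 44
A5: 5×12 + 9 = 69
Difference = 69 - 44 = 25
= 25 semitones


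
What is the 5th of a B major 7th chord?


Solution.
Major 7th chord = root + major 3rd + perfect 5th + major 7th
Seventh chords stack in thirds, so the letter names are B-D-F-A
Root: B
Major 3rd above B: D#
Perfect 5th above B: F#
Major 7th above B: A#
The 5th = F#


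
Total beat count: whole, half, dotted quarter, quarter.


Step by step:
Beat values:
  whole = 4 beats
  half = 2 beats
  dotted quarter = 1.5 beats
  quarter = 1 beat
Sum = 4 + 2 + 1.5 + 1
= 8.5 beats


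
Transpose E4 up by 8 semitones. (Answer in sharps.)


Reasoning:
E4: chromatic position 4 in octave 4 → absolute = 4×12 + 4 = 52
Transpose up 8: 52 + 8 = 60
60 = 5×12 + 0 → C in octave 5
Result = C5


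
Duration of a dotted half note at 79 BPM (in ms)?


One quarter-note beat = 60000 / BPM = 60000 / 79 ms
Dotted half note = 3 × quarter note
Duration = 3 × 60000 / 79 = 180000 / 79
= 2278.5 ms


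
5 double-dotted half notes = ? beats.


Reasoning:
Base half note = 2 beats
Dot 1 adds half the previous value: +1
Dot 2 adds half the previous value: +1/2
One double-dotted half = 2 + 1 + 1/2 = 7/2
5 of them = 5 × 7/2 = 35/2
= 35/2 beats


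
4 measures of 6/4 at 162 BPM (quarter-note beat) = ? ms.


Quarter-note beat duration = 60000 / 162 ms
Beats per measure (6/4) = 6
One measure = 6 × 60000 / 162 = 360000 / 162 ms
4 measures = 4 × 360000 / 162 = 1440000 / 162
= 8888.9 ms


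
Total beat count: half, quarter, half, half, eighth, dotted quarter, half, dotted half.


Let's work it out.
Beat values:
  half = 2 beats
  quarter = 1 beat
  half = 2 beats
  half = 2 beats
  eighth = 0.5 beats
  dotted quarter = 1.5 beats
  half = 2 beats
  dotted half = 3 beats
Sum = 2 + 1 + 2 + 2 + 0.5 + 1.5 + 2 + 3
= 14 beats


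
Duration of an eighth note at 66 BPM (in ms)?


Reasoning:
One quarter-note beat = 60000 / BPM = 60000 / 66 ms
Eighth note = 1/2 × quarter note
Duration = 1/2 × 60000 / 66 = 30000 / 66
= 454.5 ms


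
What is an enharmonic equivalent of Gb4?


Enharmonic notes sound the same pitch but are spelled with different letter names
Gb and F# name the same pitch class
= F#4


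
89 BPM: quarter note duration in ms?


Let's work it out.
One quarter-note beat = 60000 / BPM = 60000 / 89 ms
Duration = 60000 / 89
= 674.2 ms


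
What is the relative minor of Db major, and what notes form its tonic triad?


Solution.
The relative minor shares the major's key signature and starts on its 6th degree
6th degree = a major 6th above the tonic; a major 6th above Db is Bb
→ relative minor of Db major is Bb minor
Tonic triad of Bb minor = root + minor 3rd + perfect 5th = Bb Db F
= Bb minor; triad = Bb Db F


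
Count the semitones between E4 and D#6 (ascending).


Reasoning:
Absolute semitone position = octave×12 + chromatic position
E4: 4×12 + 4 = 52
D#6: 6×12 + 3 = 75
Difference = 75 - 52 = 23
= 23 semitones


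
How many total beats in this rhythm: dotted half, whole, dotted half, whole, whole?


Let's work it out.
Beat values:
  dotted half = 3 beats
  whole = 4 beats
  dotted half = 3 beats
  whole = 4 beats
  whole = 4 beats
Sum = 3 + 4 + 3 + 4 + 4
= 18 beats


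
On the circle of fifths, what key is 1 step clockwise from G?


Reasoning:
Each clockwise step on the circle of fifths moves up a perfect 5th
From G: G → D
= D


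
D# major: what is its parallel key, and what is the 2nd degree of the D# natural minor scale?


Parallel keys share the same tonic but differ in mode
D# major → parallel is D# minor
D# natural minor scale: D# E# F# G# A# B C#
= D# minor; 2nd degree = E#


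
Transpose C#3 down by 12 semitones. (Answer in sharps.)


Reasoning:
C#3: chromatic position 1 in octave 3 → absolute = 3×12 + 1 = 37
Transpose down 12: 37 - 12 = 25
25 = 2×12 + 1 → C# in octave 2
Result = C#2


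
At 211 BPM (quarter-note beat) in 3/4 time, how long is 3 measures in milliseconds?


Quarter-note beat duration = 60000 / 211 ms
Beats per measure (3/4) = 3
One measure = 3 × 60000 / 211 = 180000 / 211 ms
3 measures = 3 × 180000 / 211 = 540000 / 211
= 2559.2 ms


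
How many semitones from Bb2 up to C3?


Working:
Absolute semitone position = octave×12 + chromatic position
Bb2: 2×12 + 10 = 34
C3: 3×12 + 0 = 36
Difference = 36 - 34 = 2
= 2 semitones


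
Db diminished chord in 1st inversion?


Let's work it out.
Root position: Db Fb Abb
1st inversion: move root up an octave
Bass note: Fb
Notes (bottom to top) = Fb Abb Db


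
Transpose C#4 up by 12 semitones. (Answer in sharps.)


Let's work it out.
C#4: chromatic position 1 in octave 4 → absolute = 4×12 + 1 = 49
Transpose up 12: 49 + 12 = 61
61 = 5×12 + 1 → C# in octave 5
Result = C#5


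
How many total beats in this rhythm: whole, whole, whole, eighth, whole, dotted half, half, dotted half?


Step by step:
Beat values:
  whole = 4 beats
  whole = 4 beats
  whole = 4 beats
  eighth = 0.5 beats
  whole = 4 beats
  dotted half = 3 beats
  half = 2 beats
  dotted half = 3 beats
Sum = 4 + 4 + 4 + 0.5 + 4 + 3 + 2 + 3
= 24.5 beats


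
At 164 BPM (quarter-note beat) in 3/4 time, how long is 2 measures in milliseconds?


Quarter-note beat duration = 60000 / 164 ms
Beats per measure (3/4) = 3
One measure = 3 × 60000 / 164 = 180000 / 164 ms
2 measures = 2 × 180000 / 164 = 360000 / 164
= 2195.1 ms


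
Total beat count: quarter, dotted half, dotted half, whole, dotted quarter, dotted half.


Let's work it out.
Beat values:
  quarter = 1 beat
  dotted half = 3 beats
  dotted half = 3 beats
  whole = 4 beats
  dotted quarter = 1.5 beats
  dotted half = 3 beats
Sum = 1 + 3 + 3 + 4 + 1.5 + 3
= 15.5 beats


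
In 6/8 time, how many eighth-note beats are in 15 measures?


Time signature 6/8: the bottom number 8 means the eighth note gets one count
The top number 6 means 6 eighth-note beats per measure
Total = 6 × 15 measures
= 90 eighth-note beats


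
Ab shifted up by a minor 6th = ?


minor 6th: 6 letter names, 8 semitones
Letter: A + 5 → F
Pitch: Ab + 8 semitones, spelled as an F → Fb
= Fb


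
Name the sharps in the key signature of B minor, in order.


Working:
Sharp minor keys follow the circle of fifths: A(0), E(1), B(2), F#(3), C#(4), G#(5), D#(6), A#(7)
B minor has 2 sharps
Order of sharps: F# C# G# D# A# E# B# → first 2: F#, C#
= F#, C#


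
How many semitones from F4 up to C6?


Absolute semitone position = octave×12 + chromatic position
F4: 4×12 + 5 = 53
C6: 6×12 + 0 = 72
Difference = 72 - 53 = 19
= 19 semitones


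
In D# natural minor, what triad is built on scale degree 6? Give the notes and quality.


Step by step:
D# natural minor scale: D# E# F# G# A# B C#
Diatonic triad on degree 6 stacks scale notes 6, 1, 3: B D# F#
B→D# = 4 semitones; B→F# = 7 semitones → major triad
= B D# F# (major)


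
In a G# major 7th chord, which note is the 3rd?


Step by step:
Major 7th chord = root + major 3rd + perfect 5th + major 7th
Seventh chords stack in thirds, so the letter names are G-B-D-F
Root: G#
Major 3rd above G#: B#
Perfect 5th above G#: D#
Major 7th above G#: F##
The 3rd = B#


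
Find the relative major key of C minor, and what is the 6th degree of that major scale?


Solution.
The relative major shares the key signature and is a minor 3rd above the minor tonic
A minor 3rd above C is Eb
→ relative major of C minor is Eb major
Eb major scale: Eb F G Ab Bb C D
= Eb major; 6th degree = C


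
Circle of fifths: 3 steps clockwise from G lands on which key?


Each clockwise step on the circle of fifths moves up a perfect 5th
From G: G → D → A → E
= E


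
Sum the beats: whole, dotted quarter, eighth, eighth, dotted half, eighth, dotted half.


Working:
Beat values:
  whole = 4 beats
  dotted quarter = 1.5 beats
  eighth = 0.5 beats
  eighth = 0.5 beats
  dotted half = 3 beats
  eighth = 0.5 beats
  dotted half = 3 beats
Sum = 4 + 1.5 + 0.5 + 0.5 + 3 + 0.5 + 3
= 13 beats


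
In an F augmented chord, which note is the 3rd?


Augmented triad = root + major 3rd (4 semitones) + augmented 5th (8 semitones)
A triad on F stacks thirds, so the chord tones use letter names F-A-C
Root: F
Major 3rd above F: A
Augmented 5th above F: C#
The 3rd = A


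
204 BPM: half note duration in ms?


One quarter-note beat = 60000 / BPM = 60000 / 204 ms
Half note = 2 × quarter note
Duration = 2 × 60000 / 204 = 120000 / 204
= 588.2 ms


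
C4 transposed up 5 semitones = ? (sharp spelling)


Working:
C4: chromatic position 0 in octave 4 → absolute = 4×12 + 0 = 48
Transpose up 5: 48 + 5 = 53
53 = 4×12 + 5 → F in octave 4
Result = F4


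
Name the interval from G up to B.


Let's work it out.
Letter names: G → B spans 3 letter names → a 3rd
Semitones: G → B = 4 half-steps
A 3rd of 4 semitones is a major 3rd
= major 3rd


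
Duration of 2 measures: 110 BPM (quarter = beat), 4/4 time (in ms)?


Quarter-note beat duration = 60000 / 110 ms
Beats per measure (4/4) = 4
One measure = 4 × 60000 / 110 = 240000 / 110 ms
2 measures = 2 × 240000 / 110 = 480000 / 110
= 4363.6 ms


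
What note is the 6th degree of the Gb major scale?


Solution.
Major scale pattern: W-W-H-W-W-W-H (2-2-1-2-2-2-1 semitones)
Starting from Gb:
  Gb + 2 semitones → Ab
  Ab + 2 semitones → Bb
  Bb + 1 semitone → Cb
  Cb + 2 semitones → Db
  Db + 2 semitones → Eb
  Eb + 2 semitones → F
  F + 1 semitone → Gb
Scale: Gb Ab Bb Cb Db Eb F
Degree 6 = Eb


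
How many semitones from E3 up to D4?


Let's work it out.
Absolute semitone position = octave×12 + chromatic position
E3: 3×12 + 4 = 40
D4: 4×12 + 2 = 50
Difference = 50 - 40 = 10
= 10 semitones


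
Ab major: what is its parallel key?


Reasoning:
Parallel keys share the same tonic but differ in mode
Ab major → parallel is Ab minor
= Ab minor


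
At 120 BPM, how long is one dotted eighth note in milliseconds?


Step by step:
One quarter-note beat = 60000 / BPM = 60000 / 120 ms
Dotted eighth note = 3/4 × quarter note
Duration = 3/4 × 60000 / 120 = 45000 / 120
= 375.0 ms


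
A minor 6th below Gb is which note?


Let's work it out.
A 6th spans 6 letter names, so from G we land on B
A minor 6th = 8 semitones below Gb
Spell B at that pitch: Bb
= Bb


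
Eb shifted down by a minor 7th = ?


minor 7th: 7 letter names, 10 semitones
Letter: E - 6 → F
Pitch: Eb - 10 semitones, spelled as an F → F
= F


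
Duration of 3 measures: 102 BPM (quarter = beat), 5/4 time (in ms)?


Working:
Quarter-note beat duration = 60000 / 102 ms
Beats per measure (5/4) = 5
One measure = 5 × 60000 / 102 = 300000 / 102 ms
3 measures = 3 × 300000 / 102 = 900000 / 102
= 8823.5 ms


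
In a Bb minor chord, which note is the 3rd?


Minor triad = root + minor 3rd (3 semitones) + perfect 5th (7 semitones)
A triad on Bb stacks thirds, so the chord tones use letter names B-D-F
Root: Bb
Minor 3rd above Bb: Db
Perfect 5th above Bb: F
The 3rd = Db


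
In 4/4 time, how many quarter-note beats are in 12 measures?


Time signature 4/4: the bottom number 4 means the quarter note gets one count
The top number 4 means 4 quarter-note beats per measure
Total = 4 × 12 measures
= 48 quarter-note beats


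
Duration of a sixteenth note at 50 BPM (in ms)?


Let's work it out.
One quarter-note beat = 60000 / BPM = 60000 / 50 ms
Sixteenth note = 1/4 × quarter note
Duration = 1/4 × 60000 / 50 = 15000 / 50
= 300.0 ms


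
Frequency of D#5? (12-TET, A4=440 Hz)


f = 440 × 2^(n/12) where n = semitones from A4
D#5: 6 semitones from A4
f = 440 × 2^(6/12)
f = 622.25 Hz


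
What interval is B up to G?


Step by step:
Letter names: B → G spans 6 letter names → a 6th
Semitones: B → G = 8 half-steps
A 6th of 8 semitones is a minor 6th
= minor 6th


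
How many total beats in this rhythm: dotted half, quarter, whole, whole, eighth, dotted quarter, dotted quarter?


Working:
Beat values:
  dotted half = 3 beats
  quarter = 1 beat
  whole = 4 beats
  whole = 4 beats
  eighth = 0.5 beats
  dotted quarter = 1.5 beats
  dotted quarter = 1.5 beats
Sum = 3 + 1 + 4 + 4 + 0.5 + 1.5 + 1.5
= 15.5 beats


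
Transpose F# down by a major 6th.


Working:
major 6th: 6 letter names, 9 semitones
Letter: F - 5 → A
Pitch: F# - 9 semitones, spelled as an A → A
= A


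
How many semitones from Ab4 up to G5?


Step by step:
Absolute semitone position = octave×12 + chromatic position
Ab4: 4×12 + 8 = 56
G5: 5×12 + 7 = 67
Difference = 67 - 56 = 11
= 11 semitones


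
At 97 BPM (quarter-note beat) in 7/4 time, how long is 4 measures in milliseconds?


Step by step:
Quarter-note beat duration = 60000 / 97 ms
Beats per measure (7/4) = 7
One measure = 7 × 60000 / 97 = 420000 / 97 ms
4 measures = 4 × 420000 / 97 = 1680000 / 97
= 17319.6 ms


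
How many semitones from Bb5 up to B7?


Let's work it out.
Absolute semitone position = octave×12 + chromatic position
Bb5: 5×12 + 10 = 70
B7: 7×12 + 11 = 95
Difference = 95 - 70 = 25
= 25 semitones


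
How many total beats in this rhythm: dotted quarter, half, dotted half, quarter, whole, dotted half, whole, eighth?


Solution.
Beat values:
  dotted quarter = 1.5 beats
  half = 2 beats
  dotted half = 3 beats
  quarter = 1 beat
  whole = 4 beats
  dotted half = 3 beats
  whole = 4 beats
  eighth = 0.5 beats
Sum = 1.5 + 2 + 3 + 1 + 4 + 3 + 4 + 0.5
= 19 beats


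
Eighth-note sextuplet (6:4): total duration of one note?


Step by step:
Sextuplet: 6 notes occupy the space of 4 eighth notes
Space = 4 × 1/2 = 2 beats
Each sextuplet note = 2 / 6 = 1/3 beats
= 1/3 beats


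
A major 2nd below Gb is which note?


A 2nd spans 2 letter names, so from G we land on F
A major 2nd = 2 semitones below Gb
Spell F at that pitch: Fb
= Fb


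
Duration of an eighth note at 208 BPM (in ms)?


Solution.
One quarter-note beat = 60000 / BPM = 60000 / 208 ms
Eighth note = 1/2 × quarter note
Duration = 1/2 × 60000 / 208 = 30000 / 208
= 144.2 ms


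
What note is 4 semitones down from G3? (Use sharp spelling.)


Step by step:
G3: chromatic position 7 in octave 3 → absolute = 3×12 + 7 = 43
Transpose down 4: 43 - 4 = 39
39 = 3×12 + 3 → D# in octave 3
Result = D#3


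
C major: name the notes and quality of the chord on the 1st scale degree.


Reasoning:
C major scale: C D E F G A B
Diatonic triad on degree 1 stacks scale notes 1, 3, 5: C E G
C→E = 4 semitones; C→G = 7 semitones → major triad
= C E G (major)


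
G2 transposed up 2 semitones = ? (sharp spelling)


Solution.
G2: chromatic position 7 in octave 2 → absolute = 2×12 + 7 = 31
Transpose up 2: 31 + 2 = 33
33 = 2×12 + 9 → A in octave 2
Result = A2


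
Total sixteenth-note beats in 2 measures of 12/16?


Solution.
Time signature 12/16: the bottom number 16 means the sixteenth note gets one count
The top number 12 means 12 sixteenth-note beats per measure
Total = 12 × 2 measures
= 24 sixteenth-note beats


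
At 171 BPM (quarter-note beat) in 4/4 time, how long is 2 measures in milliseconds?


Working:
Quarter-note beat duration = 60000 / 171 ms
Beats per measure (4/4) = 4
One measure = 4 × 60000 / 171 = 240000 / 171 ms
2 measures = 2 × 240000 / 171 = 480000 / 171
= 2807.0 ms


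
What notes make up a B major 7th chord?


Let's work it out.
Major 7th chord = root + major 3rd + perfect 5th + major 7th
Seventh chords stack in thirds, so the letter names are B-D-F-A
Root: B
Major 3rd above B: D#
Perfect 5th above B: F#
Major 7th above B: A#
Chord = B D# F# A#


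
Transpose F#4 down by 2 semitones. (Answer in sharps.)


Working:
F#4: chromatic position 6 in octave 4 → absolute = 4×12 + 6 = 54
Transpose down 2: 54 - 2 = 52
52 = 4×12 + 4 → E in octave 4
Result = E4


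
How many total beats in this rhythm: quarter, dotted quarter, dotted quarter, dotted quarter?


Beat values:
  quarter = 1 beat
  dotted quarter = 1.5 beats
  dotted quarter = 1.5 beats
  dotted quarter = 1.5 beats
Sum = 1 + 1.5 + 1.5 + 1.5
= 5.5 beats


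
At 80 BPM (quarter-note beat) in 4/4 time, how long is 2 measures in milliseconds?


Reasoning:
Quarter-note beat duration = 60000 / 80 ms
Beats per measure (4/4) = 4
One measure = 4 × 60000 / 80 = 240000 / 80 ms
2 measures = 2 × 240000 / 80 = 480000 / 80
= 6000.0 ms


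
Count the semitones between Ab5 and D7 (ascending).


Solution.
Absolute semitone position = octave×12 + chromatic position
Ab5: 5×12 + 8 = 68
D7: 7×12 + 2 = 86
Difference = 86 - 68 = 18
= 18 semitones


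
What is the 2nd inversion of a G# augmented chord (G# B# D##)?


Working:
Root position: G# B# D##
2nd inversion: move root and 3rd up an octave
Bass note: D##
Notes (bottom to top) = D## G# B#


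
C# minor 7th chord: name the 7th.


Solution.
Minor 7th chord = root + minor 3rd + perfect 5th + minor 7th
Seventh chords stack in thirds, so the letter names are C-E-G-B
Root: C#
Minor 3rd above C#: E
Perfect 5th above C#: G#
Minor 7th above C#: B
The 7th = B


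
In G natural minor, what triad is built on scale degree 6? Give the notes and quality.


G natural minor scale: G A Bb C D Eb F
Diatonic triad on degree 6 stacks scale notes 6, 1, 3: Eb G Bb
Eb→G = 4 semitones; Eb→Bb = 7 semitones → major triad
= Eb G Bb (major)


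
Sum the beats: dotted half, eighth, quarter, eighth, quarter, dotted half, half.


Working:
Beat values:
  dotted half = 3 beats
  eighth = 0.5 beats
  quarter = 1 beat
  eighth = 0.5 beats
  quarter = 1 beat
  dotted half = 3 beats
  half = 2 beats
Sum = 3 + 0.5 + 1 + 0.5 + 1 + 3 + 2
= 11 beats
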